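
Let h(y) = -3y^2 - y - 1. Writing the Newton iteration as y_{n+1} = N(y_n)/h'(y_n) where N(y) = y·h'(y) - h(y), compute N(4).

-47

h'(y) = -6y - 1.
N(y) = y·h'(y) - h(y) = y·(-6y - 1) - (-3y^2 - y - 1) = -3y^2 + 1.
N(4) = -47.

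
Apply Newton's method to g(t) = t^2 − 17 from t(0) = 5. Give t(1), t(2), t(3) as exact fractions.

g'(t) = 2t.
g(5) = 8, g'(5) = 10, so t(1) = 5 − 8/10 = 21/5.
g(21/5) = 16/25, g'(21/5) = 42/5, so t(2) = (21/5) − (16/25)/(42/5) = 433/105.
g(433/105) = 64/11025, g'(433/105) = 866/105, so t(3) = (433/105) − (64/11025)/(866/105) = 187457/45465.

t(1) = 21/5, t(2) = 433/105, t(3) = 187457/45465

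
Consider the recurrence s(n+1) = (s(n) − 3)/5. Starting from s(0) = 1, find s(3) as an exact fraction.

s(1) = (1 − 3)/5 = −2/5.
s(2) = ((−2/5) − 3)/5 = −17/25.
s(3) = ((−17/25) − 3)/5 = −92/125.

−92/125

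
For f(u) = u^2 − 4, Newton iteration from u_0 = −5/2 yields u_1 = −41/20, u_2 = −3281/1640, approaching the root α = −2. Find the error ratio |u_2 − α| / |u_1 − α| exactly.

1/82

u_1 − α = −41/20 − (−2) = −41/20 + 2 = −1/20, so |u_1 − α| = 1/20.
u_2 − α = −3281/1640 − (−2) = −3281/1640 + 2 = −1/1640, so |u_2 − α| = 1/1640.
Ratio = (1/1640) / (1/20) = 1/82.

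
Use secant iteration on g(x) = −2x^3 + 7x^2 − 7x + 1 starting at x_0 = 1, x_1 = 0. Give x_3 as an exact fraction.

1/4

g(1) = −1, g(0) = 1. x_2 = 0 − 1·(0 − 1)/(1 − (−1)) = 1/2.
g(0) = 1, g(1/2) = −1. x_3 = (1/2) − (−1)·((1/2) − 0)/((−1) − 1) = 1/4.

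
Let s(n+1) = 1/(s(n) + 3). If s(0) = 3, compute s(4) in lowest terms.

63/208

s(1) = 1/(3 + 3) = 1/6.
s(2) = 1/(1/6 + 3) = 6/19.
s(3) = 1/(6/19 + 3) = 19/63.
s(4) = 1/(19/63 + 3) = 63/208.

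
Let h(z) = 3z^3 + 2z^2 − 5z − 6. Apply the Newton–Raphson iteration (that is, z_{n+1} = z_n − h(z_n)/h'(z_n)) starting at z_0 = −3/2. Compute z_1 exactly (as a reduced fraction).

h'(z) = 9z^2 + 4z − 5.
h(−3/2) = −33/8, h'(−3/2) = 37/4, so z_1 = (−3/2) − (−33/8)/(37/4) = −39/37.

−39/37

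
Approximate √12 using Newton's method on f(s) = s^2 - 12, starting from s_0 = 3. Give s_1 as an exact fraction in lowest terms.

7/2

f'(s) = 2s.
f(3) = -3, f'(3) = 6, so s_1 = 3 - (-3)/6 = 7/2.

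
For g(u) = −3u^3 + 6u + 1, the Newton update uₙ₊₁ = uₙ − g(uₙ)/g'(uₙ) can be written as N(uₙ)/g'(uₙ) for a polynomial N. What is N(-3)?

161

g'(u) = −9u^2 + 6.
N(u) = u·g'(u) − g(u) = u·(−9u^2 + 6) − (−3u^3 + 6u + 1) = −6u^3 − 1.
N(-3) = 161.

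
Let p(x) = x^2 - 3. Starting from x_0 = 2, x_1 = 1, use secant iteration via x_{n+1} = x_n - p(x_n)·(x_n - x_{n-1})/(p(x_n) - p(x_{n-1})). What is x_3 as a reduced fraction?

7/4

p(2) = 1, p(1) = -2. x_2 = 1 - (-2)·(1 - 2)/((-2) - 1) = 5/3.
p(1) = -2, p(5/3) = -2/9. x_3 = (5/3) - (-2/9)·((5/3) - 1)/((-2/9) - (-2)) = 7/4.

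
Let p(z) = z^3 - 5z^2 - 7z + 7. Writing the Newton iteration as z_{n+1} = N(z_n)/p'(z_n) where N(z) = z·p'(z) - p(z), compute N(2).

-11

p'(z) = 3z^2 - 10z - 7.
N(z) = z·p'(z) - p(z) = z·(3z^2 - 10z - 7) - (z^3 - 5z^2 - 7z + 7) = 2z^3 - 5z^2 - 7.
N(2) = -11.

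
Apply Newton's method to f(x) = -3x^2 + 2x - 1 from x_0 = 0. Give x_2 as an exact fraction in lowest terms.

-1/4

f'(x) = -6x + 2.
f(0) = -1, f'(0) = 2, so x_1 = 0 - (-1)/2 = 1/2.
f(1/2) = -3/4, f'(1/2) = -1, so x_2 = (1/2) - (-3/4)/(-1) = -1/4.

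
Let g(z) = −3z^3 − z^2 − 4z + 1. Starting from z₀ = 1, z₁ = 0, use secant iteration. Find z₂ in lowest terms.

1/8

g(1) = −7, g(0) = 1. z₂ = 0 − 1·(0 − 1)/(1 − (−7)) = 1/8.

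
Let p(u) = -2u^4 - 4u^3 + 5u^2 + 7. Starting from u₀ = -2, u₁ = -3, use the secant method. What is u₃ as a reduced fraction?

-2663539/895976

p(-2) = 27, p(-3) = -2. u₂ = (-3) - (-2)·((-3) - (-2))/((-2) - 27) = -85/29.
p(-3) = -2, p(-85/29) = 2169342/707281. u₃ = (-85/29) - (2169342/707281)·((-85/29) - (-3))/((2169342/707281) - (-2)) = -2663539/895976.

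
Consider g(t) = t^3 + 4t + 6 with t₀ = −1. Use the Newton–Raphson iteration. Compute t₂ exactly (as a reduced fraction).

g'(t) = 3t^2 + 4.
g(−1) = 1, g'(−1) = 7, so t₁ = (−1) − 1/7 = −8/7.
g(−8/7) = −22/343, g'(−8/7) = 388/49, so t₂ = (−8/7) − (−22/343)/(388/49) = −1541/1358.

−1541/1358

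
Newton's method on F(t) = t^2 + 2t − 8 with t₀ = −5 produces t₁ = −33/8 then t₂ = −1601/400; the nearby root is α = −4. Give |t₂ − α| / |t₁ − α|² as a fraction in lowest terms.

t₁ − α = −33/8 − (−4) = −33/8 + 4 = −1/8, so |t₁ − α| = 1/8.
t₂ − α = −1601/400 − (−4) = −1601/400 + 4 = −1/400, so |t₂ − α| = 1/400.
|t₁ − α|² = 1/64.
Ratio = (1/400) / (1/64) = 4/25.

4/25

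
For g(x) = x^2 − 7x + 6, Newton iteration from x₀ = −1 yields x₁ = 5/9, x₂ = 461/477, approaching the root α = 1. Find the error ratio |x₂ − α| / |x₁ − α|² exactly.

9/53

x₁ − α = 5/9 − 1 = −4/9, so |x₁ − α| = 4/9.
x₂ − α = 461/477 − 1 = −16/477, so |x₂ − α| = 16/477.
|x₁ − α|² = 16/81.
Ratio = (16/477) / (16/81) = 9/53.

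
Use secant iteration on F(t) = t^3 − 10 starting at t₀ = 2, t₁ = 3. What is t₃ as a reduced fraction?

F(2) = −2, F(3) = 17. t₂ = 3 − 17·(3 − 2)/(17 − (−2)) = 40/19.
F(3) = 17, F(40/19) = −4590/6859. t₃ = (40/19) − (−4590/6859)·((40/19) − 3)/((−4590/6859) − 17) = 15250/7129.

15250/7129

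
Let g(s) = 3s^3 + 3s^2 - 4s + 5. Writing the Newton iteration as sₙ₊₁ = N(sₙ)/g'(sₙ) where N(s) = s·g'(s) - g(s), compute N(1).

g'(s) = 9s^2 + 6s - 4.
N(s) = s·g'(s) - g(s) = s·(9s^2 + 6s - 4) - (3s^3 + 3s^2 - 4s + 5) = 6s^3 + 3s^2 - 5.
N(1) = 4.

4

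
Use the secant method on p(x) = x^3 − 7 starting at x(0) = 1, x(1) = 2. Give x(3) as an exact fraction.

p(1) = −6, p(2) = 1. x(2) = 2 − 1·(2 − 1)/(1 − (−6)) = 13/7.
p(2) = 1, p(13/7) = −204/343. x(3) = (13/7) − (−204/343)·((13/7) − 2)/((−204/343) − 1) = 1045/547.

1045/547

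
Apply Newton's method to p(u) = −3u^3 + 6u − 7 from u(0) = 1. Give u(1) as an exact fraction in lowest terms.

−1/3

p'(u) = −9u^2 + 6.
p(1) = −4, p'(1) = −3, so u(1) = 1 − (−4)/(−3) = −1/3.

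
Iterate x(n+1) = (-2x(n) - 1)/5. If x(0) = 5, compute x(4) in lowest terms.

-7/625

x(1) = (-2·5 - 1)/5 = -11/5.
x(2) = (-2·(-11/5) - 1)/5 = 17/25.
x(3) = (-2·(17/25) - 1)/5 = -59/125.
x(4) = (-2·(-59/125) - 1)/5 = -7/625.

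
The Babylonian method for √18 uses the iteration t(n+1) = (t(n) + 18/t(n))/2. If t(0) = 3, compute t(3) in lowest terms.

t(1) = (3 + 18/3)/2 = 9/2.
t(2) = (9/2 + 18/(9/2))/2 = 17/4.
t(3) = (17/4 + 18/(17/4))/2 = 577/136.

577/136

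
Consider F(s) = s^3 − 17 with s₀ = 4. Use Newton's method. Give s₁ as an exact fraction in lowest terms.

145/48

F'(s) = 3s^2.
F(4) = 47, F'(4) = 48, so s₁ = 4 − 47/48 = 145/48.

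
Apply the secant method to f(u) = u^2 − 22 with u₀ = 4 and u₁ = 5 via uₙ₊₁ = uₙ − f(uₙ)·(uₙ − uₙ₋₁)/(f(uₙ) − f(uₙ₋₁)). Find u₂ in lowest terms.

f(4) = −6, f(5) = 3. u₂ = 5 − 3·(5 − 4)/(3 − (−6)) = 14/3.

14/3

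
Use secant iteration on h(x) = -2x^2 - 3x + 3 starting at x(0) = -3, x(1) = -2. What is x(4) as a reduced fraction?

h(-3) = -6, h(-2) = 1. x(2) = (-2) - 1·((-2) - (-3))/(1 - (-6)) = -15/7.
h(-2) = 1, h(-15/7) = 12/49. x(3) = (-15/7) - (12/49)·((-15/7) - (-2))/((12/49) - 1) = -81/37.
h(-15/7) = 12/49, h(-81/37) = -24/1369. x(4) = (-81/37) - (-24/1369)·((-81/37) - (-15/7))/((-24/1369) - (12/49)) = -1069/489.

-1069/489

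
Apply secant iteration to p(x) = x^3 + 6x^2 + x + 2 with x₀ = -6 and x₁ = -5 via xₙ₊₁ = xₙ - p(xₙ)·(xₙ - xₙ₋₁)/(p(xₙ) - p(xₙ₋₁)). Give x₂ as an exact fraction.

-76/13

p(-6) = -4, p(-5) = 22. x₂ = (-5) - 22·((-5) - (-6))/(22 - (-4)) = -76/13.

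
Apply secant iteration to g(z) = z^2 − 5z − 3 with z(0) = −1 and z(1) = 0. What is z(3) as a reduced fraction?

g(−1) = 3, g(0) = −3. z(2) = 0 − (−3)·(0 − (−1))/((−3) − 3) = −1/2.
g(0) = −3, g(−1/2) = −1/4. z(3) = (−1/2) − (−1/4)·((−1/2) − 0)/((−1/4) − (−3)) = −6/11.

−6/11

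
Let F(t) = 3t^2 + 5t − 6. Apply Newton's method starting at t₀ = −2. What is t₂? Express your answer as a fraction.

−1266/511

F'(t) = 6t + 5.
F(−2) = −4, F'(−2) = −7, so t₁ = (−2) − (−4)/(−7) = −18/7.
F(−18/7) = 48/49, F'(−18/7) = −73/7, so t₂ = (−18/7) − (48/49)/(−73/7) = −1266/511.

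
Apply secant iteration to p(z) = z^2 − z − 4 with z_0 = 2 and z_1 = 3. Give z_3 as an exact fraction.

p(2) = −2, p(3) = 2. z_2 = 3 − 2·(3 − 2)/(2 − (−2)) = 5/2.
p(3) = 2, p(5/2) = −1/4. z_3 = (5/2) − (−1/4)·((5/2) − 3)/((−1/4) − 2) = 23/9.

23/9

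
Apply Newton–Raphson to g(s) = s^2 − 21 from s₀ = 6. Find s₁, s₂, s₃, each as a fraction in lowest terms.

g'(s) = 2s.
g(6) = 15, g'(6) = 12, so s₁ = 6 − 15/12 = 19/4.
g(19/4) = 25/16, g'(19/4) = 19/2, so s₂ = (19/4) − (25/16)/(19/2) = 697/152.
g(697/152) = 625/23104, g'(697/152) = 697/76, so s₃ = (697/152) − (625/23104)/(697/76) = 970993/211888.

s₁ = 19/4, s₂ = 697/152, s₃ = 970993/211888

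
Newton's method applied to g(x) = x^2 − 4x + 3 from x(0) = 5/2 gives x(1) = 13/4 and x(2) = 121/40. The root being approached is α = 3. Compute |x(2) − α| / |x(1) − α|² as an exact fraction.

x(1) − α = 13/4 − 3 = 1/4, so |x(1) − α| = 1/4.
x(2) − α = 121/40 − 3 = 1/40, so |x(2) − α| = 1/40.
|x(1) − α|² = 1/16.
Ratio = (1/40) / (1/16) = 2/5.

2/5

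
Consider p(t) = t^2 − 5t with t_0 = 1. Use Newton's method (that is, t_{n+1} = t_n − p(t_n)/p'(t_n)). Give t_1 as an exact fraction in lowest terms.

−1/3

p'(t) = 2t − 5.
p(1) = −4, p'(1) = −3, so t_1 = 1 − (−4)/(−3) = −1/3.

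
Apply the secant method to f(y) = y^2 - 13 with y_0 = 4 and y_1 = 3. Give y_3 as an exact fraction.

f(4) = 3, f(3) = -4. y_2 = 3 - (-4)·(3 - 4)/((-4) - 3) = 25/7.
f(3) = -4, f(25/7) = -12/49. y_3 = (25/7) - (-12/49)·((25/7) - 3)/((-12/49) - (-4)) = 83/23.

83/23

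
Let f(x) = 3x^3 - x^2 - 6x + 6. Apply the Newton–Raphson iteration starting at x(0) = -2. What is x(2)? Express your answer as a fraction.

-190109/115957

f'(x) = 9x^2 - 2x - 6.
f(-2) = -10, f'(-2) = 34, so x(1) = (-2) - (-10)/34 = -29/17.
f(-29/17) = -7700/4913, f'(-29/17) = 6821/289, so x(2) = (-29/17) - (-7700/4913)/(6821/289) = -190109/115957.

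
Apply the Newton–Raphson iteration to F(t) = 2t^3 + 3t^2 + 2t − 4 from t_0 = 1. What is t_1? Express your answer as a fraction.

11/14

F'(t) = 6t^2 + 6t + 2.
F(1) = 3, F'(1) = 14, so t_1 = 1 − 3/14 = 11/14.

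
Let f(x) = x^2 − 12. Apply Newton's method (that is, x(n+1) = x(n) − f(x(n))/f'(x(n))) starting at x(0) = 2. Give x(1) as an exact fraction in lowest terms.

f'(x) = 2x.
f(2) = −8, f'(2) = 4, so x(1) = 2 − (−8)/4 = 4.

4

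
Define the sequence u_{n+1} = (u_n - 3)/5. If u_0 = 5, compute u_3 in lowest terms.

-88/125

u_1 = (5 - 3)/5 = 2/5.
u_2 = ((2/5) - 3)/5 = -13/25.
u_3 = ((-13/25) - 3)/5 = -88/125.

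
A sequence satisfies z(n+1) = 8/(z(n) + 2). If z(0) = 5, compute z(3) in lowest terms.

z(1) = 8/(5 + 2) = 8/7.
z(2) = 8/(8/7 + 2) = 28/11.
z(3) = 8/(28/11 + 2) = 44/25.

44/25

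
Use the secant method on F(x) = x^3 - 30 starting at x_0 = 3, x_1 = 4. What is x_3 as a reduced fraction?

F(3) = -3, F(4) = 34. x_2 = 4 - 34·(4 - 3)/(34 - (-3)) = 114/37.
F(4) = 34, F(114/37) = -38046/50653. x_3 = (114/37) - (-38046/50653)·((114/37) - 4)/((-38046/50653) - 34) = 80271/25886.

80271/25886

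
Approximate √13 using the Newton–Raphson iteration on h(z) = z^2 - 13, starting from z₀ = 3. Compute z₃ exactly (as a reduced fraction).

h'(z) = 2z.
h(3) = -4, h'(3) = 6, so z₁ = 3 - (-4)/6 = 11/3.
h(11/3) = 4/9, h'(11/3) = 22/3, so z₂ = (11/3) - (4/9)/(22/3) = 119/33.
h(119/33) = 4/1089, h'(119/33) = 238/33, so z₃ = (119/33) - (4/1089)/(238/33) = 14159/3927.

14159/3927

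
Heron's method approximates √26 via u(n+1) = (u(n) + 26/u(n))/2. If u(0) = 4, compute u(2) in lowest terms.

857/168

u(1) = (4 + 26/4)/2 = 21/4.
u(2) = (21/4 + 26/(21/4))/2 = 857/168.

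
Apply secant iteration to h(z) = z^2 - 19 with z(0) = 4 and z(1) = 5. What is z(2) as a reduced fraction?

13/3

h(4) = -3, h(5) = 6. z(2) = 5 - 6·(5 - 4)/(6 - (-3)) = 13/3.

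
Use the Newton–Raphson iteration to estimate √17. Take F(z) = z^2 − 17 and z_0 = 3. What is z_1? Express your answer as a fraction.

13/3

F'(z) = 2z.
F(3) = −8, F'(3) = 6, so z_1 = 3 − (−8)/6 = 13/3.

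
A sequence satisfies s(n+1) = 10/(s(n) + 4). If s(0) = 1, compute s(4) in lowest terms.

s(1) = 10/(1 + 4) = 2.
s(2) = 10/(2 + 4) = 5/3.
s(3) = 10/(5/3 + 4) = 30/17.
s(4) = 10/(30/17 + 4) = 85/49.

85/49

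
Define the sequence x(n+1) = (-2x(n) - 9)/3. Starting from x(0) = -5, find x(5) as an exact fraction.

-335/243

x(1) = (-2·(-5) - 9)/3 = 1/3.
x(2) = (-2·(1/3) - 9)/3 = -29/9.
x(3) = (-2·(-29/9) - 9)/3 = -23/27.
x(4) = (-2·(-23/27) - 9)/3 = -197/81.
x(5) = (-2·(-197/81) - 9)/3 = -335/243.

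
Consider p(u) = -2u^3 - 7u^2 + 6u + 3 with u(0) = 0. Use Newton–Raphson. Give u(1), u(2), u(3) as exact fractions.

p'(u) = -6u^2 - 14u + 6.
p(0) = 3, p'(0) = 6, so u(1) = 0 - 3/6 = -1/2.
p(-1/2) = -3/2, p'(-1/2) = 23/2, so u(2) = (-1/2) - (-3/2)/(23/2) = -17/46.
p(-17/46) = -882/12167, p'(-17/46) = 10955/1058, so u(3) = (-17/46) - (-882/12167)/(10955/1058) = -26101/71990.

u(1) = -1/2, u(2) = -17/46, u(3) = -26101/71990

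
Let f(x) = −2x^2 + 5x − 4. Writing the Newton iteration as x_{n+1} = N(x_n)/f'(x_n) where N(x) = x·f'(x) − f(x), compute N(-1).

f'(x) = −4x + 5.
N(x) = x·f'(x) − f(x) = x·(−4x + 5) − (−2x^2 + 5x − 4) = −2x^2 + 4.
N(-1) = 2.

2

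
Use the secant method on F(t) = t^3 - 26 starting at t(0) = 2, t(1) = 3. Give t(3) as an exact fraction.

F(2) = -18, F(3) = 1. t(2) = 3 - 1·(3 - 2)/(1 - (-18)) = 56/19.
F(3) = 1, F(56/19) = -2718/6859. t(3) = (56/19) - (-2718/6859)·((56/19) - 3)/((-2718/6859) - 1) = 28370/9577.

28370/9577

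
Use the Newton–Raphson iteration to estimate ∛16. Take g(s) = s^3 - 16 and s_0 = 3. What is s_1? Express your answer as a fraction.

70/27

g'(s) = 3s^2.
g(3) = 11, g'(3) = 27, so s_1 = 3 - 11/27 = 70/27.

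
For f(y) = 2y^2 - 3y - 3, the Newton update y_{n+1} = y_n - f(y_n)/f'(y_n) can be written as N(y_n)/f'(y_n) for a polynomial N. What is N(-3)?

21

f'(y) = 4y - 3.
N(y) = y·f'(y) - f(y) = y·(4y - 3) - (2y^2 - 3y - 3) = 2y^2 + 3.
N(-3) = 21.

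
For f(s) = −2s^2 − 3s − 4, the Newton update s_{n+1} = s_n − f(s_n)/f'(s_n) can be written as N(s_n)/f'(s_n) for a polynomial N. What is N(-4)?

−28

f'(s) = −4s − 3.
N(s) = s·f'(s) − f(s) = s·(−4s − 3) − (−2s^2 − 3s − 4) = −2s^2 + 4.
N(-4) = −28.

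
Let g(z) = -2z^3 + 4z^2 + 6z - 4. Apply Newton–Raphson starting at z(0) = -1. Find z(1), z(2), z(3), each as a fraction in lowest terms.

z(1) = -3/2, z(2) = -53/39, z(3) = -317747/236574

g'(z) = -6z^2 + 8z + 6.
g(-1) = -4, g'(-1) = -8, so z(1) = (-1) - (-4)/(-8) = -3/2.
g(-3/2) = 11/4, g'(-3/2) = -39/2, so z(2) = (-3/2) - (11/4)/(-39/2) = -53/39.
g(-53/39) = 15004/59319, g'(-53/39) = -2696/169, so z(3) = (-53/39) - (15004/59319)/(-2696/169) = -317747/236574.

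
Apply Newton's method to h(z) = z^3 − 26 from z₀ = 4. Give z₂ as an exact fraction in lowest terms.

636245/213444

h'(z) = 3z^2.
h(4) = 38, h'(4) = 48, so z₁ = 4 − 38/48 = 77/24.
h(77/24) = 97109/13824, h'(77/24) = 5929/192, so z₂ = (77/24) − (97109/13824)/(5929/192) = 636245/213444.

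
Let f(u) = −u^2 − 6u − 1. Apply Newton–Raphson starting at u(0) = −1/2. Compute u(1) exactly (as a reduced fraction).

−3/20

f'(u) = −2u − 6.
f(−1/2) = 7/4, f'(−1/2) = −5, so u(1) = (−1/2) − (7/4)/(−5) = −3/20.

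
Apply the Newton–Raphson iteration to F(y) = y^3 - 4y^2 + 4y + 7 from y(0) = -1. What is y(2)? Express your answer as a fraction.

-38159/44505

F'(y) = 3y^2 - 8y + 4.
F(-1) = -2, F'(-1) = 15, so y(1) = (-1) - (-2)/15 = -13/15.
F(-13/15) = -412/3375, F'(-13/15) = 989/75, so y(2) = (-13/15) - (-412/3375)/(989/75) = -38159/44505.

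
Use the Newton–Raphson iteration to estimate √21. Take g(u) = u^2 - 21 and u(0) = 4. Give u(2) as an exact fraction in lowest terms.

2713/592

g'(u) = 2u.
g(4) = -5, g'(4) = 8, so u(1) = 4 - (-5)/8 = 37/8.
g(37/8) = 25/64, g'(37/8) = 37/4, so u(2) = (37/8) - (25/64)/(37/4) = 2713/592.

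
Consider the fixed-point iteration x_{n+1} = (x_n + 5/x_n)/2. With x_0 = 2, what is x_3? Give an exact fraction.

x_1 = (2 + 5/2)/2 = 9/4.
x_2 = (9/4 + 5/(9/4))/2 = 161/72.
x_3 = (161/72 + 5/(161/72))/2 = 51841/23184.

51841/23184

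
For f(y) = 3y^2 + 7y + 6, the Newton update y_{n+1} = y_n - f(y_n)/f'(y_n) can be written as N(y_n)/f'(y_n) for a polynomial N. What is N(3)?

f'(y) = 6y + 7.
N(y) = y·f'(y) - f(y) = y·(6y + 7) - (3y^2 + 7y + 6) = 3y^2 - 6.
N(3) = 21.

21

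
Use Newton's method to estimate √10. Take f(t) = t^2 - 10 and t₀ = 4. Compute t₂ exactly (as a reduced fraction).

329/104

f'(t) = 2t.
f(4) = 6, f'(4) = 8, so t₁ = 4 - 6/8 = 13/4.
f(13/4) = 9/16, f'(13/4) = 13/2, so t₂ = (13/4) - (9/16)/(13/2) = 329/104.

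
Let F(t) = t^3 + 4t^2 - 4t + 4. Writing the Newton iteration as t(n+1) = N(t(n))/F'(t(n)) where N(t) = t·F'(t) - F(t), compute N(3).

F'(t) = 3t^2 + 8t - 4.
N(t) = t·F'(t) - F(t) = t·(3t^2 + 8t - 4) - (t^3 + 4t^2 - 4t + 4) = 2t^3 + 4t^2 - 4.
N(3) = 86.

86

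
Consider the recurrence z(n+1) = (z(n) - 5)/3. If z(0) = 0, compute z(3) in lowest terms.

-65/27

z(1) = (0 - 5)/3 = -5/3.
z(2) = ((-5/3) - 5)/3 = -20/9.
z(3) = ((-20/9) - 5)/3 = -65/27.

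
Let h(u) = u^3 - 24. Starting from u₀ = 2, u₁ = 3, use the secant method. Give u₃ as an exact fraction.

h(2) = -16, h(3) = 3. u₂ = 3 - 3·(3 - 2)/(3 - (-16)) = 54/19.
h(3) = 3, h(54/19) = -7152/6859. u₃ = (54/19) - (-7152/6859)·((54/19) - 3)/((-7152/6859) - 3) = 8882/3081.

8882/3081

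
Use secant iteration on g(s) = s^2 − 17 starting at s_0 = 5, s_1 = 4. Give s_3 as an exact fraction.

301/73

g(5) = 8, g(4) = −1. s_2 = 4 − (−1)·(4 − 5)/((−1) − 8) = 37/9.
g(4) = −1, g(37/9) = −8/81. s_3 = (37/9) − (−8/81)·((37/9) − 4)/((−8/81) − (−1)) = 301/73.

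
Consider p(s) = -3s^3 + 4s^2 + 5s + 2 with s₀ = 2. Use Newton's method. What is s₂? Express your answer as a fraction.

p'(s) = -9s^2 + 8s + 5.
p(2) = 4, p'(2) = -15, so s₁ = 2 - 4/(-15) = 34/15.
p(34/15) = -1184/1125, p'(34/15) = -1733/75, so s₂ = (34/15) - (-1184/1125)/(-1733/75) = 19246/8665.

19246/8665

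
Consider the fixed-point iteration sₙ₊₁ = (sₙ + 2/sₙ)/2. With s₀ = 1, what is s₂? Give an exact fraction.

s₁ = (1 + 2/1)/2 = 3/2.
s₂ = (3/2 + 2/(3/2))/2 = 17/12.

17/12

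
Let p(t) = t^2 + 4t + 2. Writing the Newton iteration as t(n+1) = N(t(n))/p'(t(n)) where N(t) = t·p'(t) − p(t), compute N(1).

p'(t) = 2t + 4.
N(t) = t·p'(t) − p(t) = t·(2t + 4) − (t^2 + 4t + 2) = t^2 − 2.
N(1) = −1.

−1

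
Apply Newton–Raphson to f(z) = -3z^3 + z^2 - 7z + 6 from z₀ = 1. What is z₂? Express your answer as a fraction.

f'(z) = -9z^2 + 2z - 7.
f(1) = -3, f'(1) = -14, so z₁ = 1 - (-3)/(-14) = 11/14.
f(11/14) = -927/2744, f'(11/14) = -2153/196, so z₂ = (11/14) - (-927/2744)/(-2153/196) = 11378/15071.

11378/15071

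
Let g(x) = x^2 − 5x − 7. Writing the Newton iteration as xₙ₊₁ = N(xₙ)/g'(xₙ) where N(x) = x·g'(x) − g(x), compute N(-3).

16

g'(x) = 2x − 5.
N(x) = x·g'(x) − g(x) = x·(2x − 5) − (x^2 − 5x − 7) = x^2 + 7.
N(-3) = 16.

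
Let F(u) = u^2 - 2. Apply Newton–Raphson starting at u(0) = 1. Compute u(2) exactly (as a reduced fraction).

F'(u) = 2u.
F(1) = -1, F'(1) = 2, so u(1) = 1 - (-1)/2 = 3/2.
F(3/2) = 1/4, F'(3/2) = 3, so u(2) = (3/2) - (1/4)/3 = 17/12.

17/12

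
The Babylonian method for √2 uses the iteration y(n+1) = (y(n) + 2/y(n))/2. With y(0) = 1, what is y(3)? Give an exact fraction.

y(1) = (1 + 2/1)/2 = 3/2.
y(2) = (3/2 + 2/(3/2))/2 = 17/12.
y(3) = (17/12 + 2/(17/12))/2 = 577/408.

577/408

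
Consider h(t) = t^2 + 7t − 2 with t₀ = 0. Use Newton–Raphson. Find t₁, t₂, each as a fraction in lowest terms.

h'(t) = 2t + 7.
h(0) = −2, h'(0) = 7, so t₁ = 0 − (−2)/7 = 2/7.
h(2/7) = 4/49, h'(2/7) = 53/7, so t₂ = (2/7) − (4/49)/(53/7) = 102/371.

t₁ = 2/7, t₂ = 102/371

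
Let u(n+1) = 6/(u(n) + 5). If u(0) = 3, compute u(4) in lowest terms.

u(1) = 6/(3 + 5) = 3/4.
u(2) = 6/(3/4 + 5) = 24/23.
u(3) = 6/(24/23 + 5) = 138/139.
u(4) = 6/(138/139 + 5) = 834/833.

834/833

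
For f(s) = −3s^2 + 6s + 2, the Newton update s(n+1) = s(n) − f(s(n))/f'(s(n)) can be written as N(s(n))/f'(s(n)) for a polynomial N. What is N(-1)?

f'(s) = −6s + 6.
N(s) = s·f'(s) − f(s) = s·(−6s + 6) − (−3s^2 + 6s + 2) = −3s^2 − 2.
N(-1) = −5.

−5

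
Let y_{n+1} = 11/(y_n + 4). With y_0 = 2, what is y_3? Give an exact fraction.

y_1 = 11/(2 + 4) = 11/6.
y_2 = 11/(11/6 + 4) = 66/35.
y_3 = 11/(66/35 + 4) = 385/206.

385/206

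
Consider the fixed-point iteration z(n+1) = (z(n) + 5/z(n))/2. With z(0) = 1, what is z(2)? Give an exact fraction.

7/3

z(1) = (1 + 5/1)/2 = 3.
z(2) = (3 + 5/3)/2 = 7/3.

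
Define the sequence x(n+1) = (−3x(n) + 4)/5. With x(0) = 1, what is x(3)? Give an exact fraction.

49/125

x(1) = (−3·1 + 4)/5 = 1/5.
x(2) = (−3·(1/5) + 4)/5 = 17/25.
x(3) = (−3·(17/25) + 4)/5 = 49/125.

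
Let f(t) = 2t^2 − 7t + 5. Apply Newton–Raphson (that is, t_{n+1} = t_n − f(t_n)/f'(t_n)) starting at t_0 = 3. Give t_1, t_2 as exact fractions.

t_1 = 13/5, t_2 = 213/85

f'(t) = 4t − 7.
f(3) = 2, f'(3) = 5, so t_1 = 3 − 2/5 = 13/5.
f(13/5) = 8/25, f'(13/5) = 17/5, so t_2 = (13/5) − (8/25)/(17/5) = 213/85.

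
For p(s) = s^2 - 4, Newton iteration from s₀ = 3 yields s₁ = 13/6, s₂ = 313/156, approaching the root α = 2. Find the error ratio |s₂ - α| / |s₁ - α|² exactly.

3/13

s₁ - α = 13/6 - 2 = 1/6, so |s₁ - α| = 1/6.
s₂ - α = 313/156 - 2 = 1/156, so |s₂ - α| = 1/156.
|s₁ - α|² = 1/36.
Ratio = (1/156) / (1/36) = 3/13.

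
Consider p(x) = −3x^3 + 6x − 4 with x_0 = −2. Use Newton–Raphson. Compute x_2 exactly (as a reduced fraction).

−19826/11835

p'(x) = −9x^2 + 6.
p(−2) = 8, p'(−2) = −30, so x_1 = (−2) − 8/(−30) = −26/15.
p(−26/15) = 1376/1125, p'(−26/15) = −526/25, so x_2 = (−26/15) − (1376/1125)/(−526/25) = −19826/11835.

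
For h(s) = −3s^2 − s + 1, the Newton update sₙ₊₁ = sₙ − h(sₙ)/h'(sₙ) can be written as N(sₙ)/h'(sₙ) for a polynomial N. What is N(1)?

h'(s) = −6s − 1.
N(s) = s·h'(s) − h(s) = s·(−6s − 1) − (−3s^2 − s + 1) = −3s^2 − 1.
N(1) = −4.

−4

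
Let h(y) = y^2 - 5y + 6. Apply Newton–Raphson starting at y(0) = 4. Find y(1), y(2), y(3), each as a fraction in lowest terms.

h'(y) = 2y - 5.
h(4) = 2, h'(4) = 3, so y(1) = 4 - 2/3 = 10/3.
h(10/3) = 4/9, h'(10/3) = 5/3, so y(2) = (10/3) - (4/9)/(5/3) = 46/15.
h(46/15) = 16/225, h'(46/15) = 17/15, so y(3) = (46/15) - (16/225)/(17/15) = 766/255.

y(1) = 10/3, y(2) = 46/15, y(3) = 766/255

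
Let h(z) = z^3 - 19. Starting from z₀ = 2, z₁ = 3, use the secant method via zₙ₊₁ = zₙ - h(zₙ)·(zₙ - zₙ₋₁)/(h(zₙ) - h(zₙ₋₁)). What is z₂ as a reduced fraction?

h(2) = -11, h(3) = 8. z₂ = 3 - 8·(3 - 2)/(8 - (-11)) = 49/19.

49/19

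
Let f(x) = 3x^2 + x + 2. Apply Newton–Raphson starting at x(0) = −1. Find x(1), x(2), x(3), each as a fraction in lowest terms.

x(1) = −1/5, x(2) = 47/5, x(3) = 6577/1435

f'(x) = 6x + 1.
f(−1) = 4, f'(−1) = −5, so x(1) = (−1) − 4/(−5) = −1/5.
f(−1/5) = 48/25, f'(−1/5) = −1/5, so x(2) = (−1/5) − (48/25)/(−1/5) = 47/5.
f(47/5) = 6912/25, f'(47/5) = 287/5, so x(3) = (47/5) − (6912/25)/(287/5) = 6577/1435.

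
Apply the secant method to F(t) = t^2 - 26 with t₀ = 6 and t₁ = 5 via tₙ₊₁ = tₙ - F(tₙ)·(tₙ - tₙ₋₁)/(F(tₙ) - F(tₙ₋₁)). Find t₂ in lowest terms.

56/11

F(6) = 10, F(5) = -1. t₂ = 5 - (-1)·(5 - 6)/((-1) - 10) = 56/11.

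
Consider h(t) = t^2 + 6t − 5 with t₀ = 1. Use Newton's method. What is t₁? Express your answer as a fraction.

h'(t) = 2t + 6.
h(1) = 2, h'(1) = 8, so t₁ = 1 − 2/8 = 3/4.

3/4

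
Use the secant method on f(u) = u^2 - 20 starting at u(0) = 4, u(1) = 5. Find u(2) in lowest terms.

40/9

f(4) = -4, f(5) = 5. u(2) = 5 - 5·(5 - 4)/(5 - (-4)) = 40/9.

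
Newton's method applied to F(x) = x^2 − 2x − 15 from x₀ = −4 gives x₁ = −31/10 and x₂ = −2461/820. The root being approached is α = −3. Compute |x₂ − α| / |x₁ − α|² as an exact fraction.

5/41

x₁ − α = −31/10 − (−3) = −31/10 + 3 = −1/10, so |x₁ − α| = 1/10.
x₂ − α = −2461/820 − (−3) = −2461/820 + 3 = −1/820, so |x₂ − α| = 1/820.
|x₁ − α|² = 1/100.
Ratio = (1/820) / (1/100) = 5/41.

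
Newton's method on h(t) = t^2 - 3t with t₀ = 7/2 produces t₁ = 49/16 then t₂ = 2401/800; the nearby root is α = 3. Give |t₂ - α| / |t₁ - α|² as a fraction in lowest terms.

t₁ - α = 49/16 - 3 = 1/16, so |t₁ - α| = 1/16.
t₂ - α = 2401/800 - 3 = 1/800, so |t₂ - α| = 1/800.
|t₁ - α|² = 1/256.
Ratio = (1/800) / (1/256) = 8/25.

8/25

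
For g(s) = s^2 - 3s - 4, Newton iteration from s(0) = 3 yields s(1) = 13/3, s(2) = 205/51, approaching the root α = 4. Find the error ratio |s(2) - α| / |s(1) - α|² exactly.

s(1) - α = 13/3 - 4 = 1/3, so |s(1) - α| = 1/3.
s(2) - α = 205/51 - 4 = 1/51, so |s(2) - α| = 1/51.
|s(1) - α|² = 1/9.
Ratio = (1/51) / (1/9) = 3/17.

3/17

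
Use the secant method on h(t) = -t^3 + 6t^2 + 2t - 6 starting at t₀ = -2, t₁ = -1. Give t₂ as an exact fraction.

-24/23

h(-2) = 22, h(-1) = -1. t₂ = (-1) - (-1)·((-1) - (-2))/((-1) - 22) = -24/23.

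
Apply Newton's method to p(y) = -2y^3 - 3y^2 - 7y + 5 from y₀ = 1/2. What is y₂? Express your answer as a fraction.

317715/585626

p'(y) = -6y^2 - 6y - 7.
p(1/2) = 1/2, p'(1/2) = -23/2, so y₁ = (1/2) - (1/2)/(-23/2) = 25/46.
p(25/46) = -140/12167, p'(25/46) = -12731/1058, so y₂ = (25/46) - (-140/12167)/(-12731/1058) = 317715/585626.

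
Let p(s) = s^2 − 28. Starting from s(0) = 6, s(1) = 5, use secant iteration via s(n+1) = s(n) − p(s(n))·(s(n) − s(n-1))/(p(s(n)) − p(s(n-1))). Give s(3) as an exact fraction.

p(6) = 8, p(5) = −3. s(2) = 5 − (−3)·(5 − 6)/((−3) − 8) = 58/11.
p(5) = −3, p(58/11) = −24/121. s(3) = (58/11) − (−24/121)·((58/11) − 5)/((−24/121) − (−3)) = 598/113.

598/113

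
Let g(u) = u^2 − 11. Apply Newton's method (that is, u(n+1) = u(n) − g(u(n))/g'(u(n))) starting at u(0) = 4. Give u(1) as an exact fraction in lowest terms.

g'(u) = 2u.
g(4) = 5, g'(4) = 8, so u(1) = 4 − 5/8 = 27/8.

27/8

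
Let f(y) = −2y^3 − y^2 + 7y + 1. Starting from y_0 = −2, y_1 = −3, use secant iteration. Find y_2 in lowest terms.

−53/26

f(−2) = −1, f(−3) = 25. y_2 = (−3) − 25·((−3) − (−2))/(25 − (−1)) = −53/26.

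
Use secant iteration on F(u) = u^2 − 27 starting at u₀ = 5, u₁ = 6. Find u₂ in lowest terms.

F(5) = −2, F(6) = 9. u₂ = 6 − 9·(6 − 5)/(9 − (−2)) = 57/11.

57/11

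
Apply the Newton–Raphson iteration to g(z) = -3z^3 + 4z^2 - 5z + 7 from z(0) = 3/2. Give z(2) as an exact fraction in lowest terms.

g'(z) = -9z^2 + 8z - 5.
g(3/2) = -13/8, g'(3/2) = -53/4, so z(1) = (3/2) - (-13/8)/(-53/4) = 73/53.
g(73/53) = -20449/148877, g'(73/53) = -31054/2809, so z(2) = (73/53) - (-20449/148877)/(-31054/2809) = 2246493/1645862.

2246493/1645862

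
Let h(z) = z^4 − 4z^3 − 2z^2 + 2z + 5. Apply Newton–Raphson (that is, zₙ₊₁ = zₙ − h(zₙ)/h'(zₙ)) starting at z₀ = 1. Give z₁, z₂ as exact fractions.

h'(z) = 4z^3 − 12z^2 − 4z + 2.
h(1) = 2, h'(1) = −10, so z₁ = 1 − 2/(−10) = 6/5.
h(6/5) = −199/625, h'(6/5) = −1646/125, so z₂ = (6/5) − (−199/625)/(−1646/125) = 9677/8230.

z₁ = 6/5, z₂ = 9677/8230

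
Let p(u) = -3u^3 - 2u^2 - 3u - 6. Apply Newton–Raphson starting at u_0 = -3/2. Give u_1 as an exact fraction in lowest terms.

-29/23

p'(u) = -9u^2 - 4u - 3.
p(-3/2) = 33/8, p'(-3/2) = -69/4, so u_1 = (-3/2) - (33/8)/(-69/4) = -29/23.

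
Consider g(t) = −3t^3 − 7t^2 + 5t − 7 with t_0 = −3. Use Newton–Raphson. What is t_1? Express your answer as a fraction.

−53/17

g'(t) = −9t^2 − 14t + 5.
g(−3) = −4, g'(−3) = −34, so t_1 = (−3) − (−4)/(−34) = −53/17.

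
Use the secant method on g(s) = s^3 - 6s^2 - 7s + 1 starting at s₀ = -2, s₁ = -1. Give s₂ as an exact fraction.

g(-2) = -17, g(-1) = 1. s₂ = (-1) - 1·((-1) - (-2))/(1 - (-17)) = -19/18.

-19/18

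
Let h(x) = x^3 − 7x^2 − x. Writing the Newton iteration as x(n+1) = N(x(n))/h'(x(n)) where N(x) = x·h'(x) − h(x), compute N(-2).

h'(x) = 3x^2 − 14x − 1.
N(x) = x·h'(x) − h(x) = x·(3x^2 − 14x − 1) − (x^3 − 7x^2 − x) = 2x^3 − 7x^2.
N(-2) = −44.

−44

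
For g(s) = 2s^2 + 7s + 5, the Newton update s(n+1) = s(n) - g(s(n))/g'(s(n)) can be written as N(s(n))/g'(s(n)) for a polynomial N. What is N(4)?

g'(s) = 4s + 7.
N(s) = s·g'(s) - g(s) = s·(4s + 7) - (2s^2 + 7s + 5) = 2s^2 - 5.
N(4) = 27.

27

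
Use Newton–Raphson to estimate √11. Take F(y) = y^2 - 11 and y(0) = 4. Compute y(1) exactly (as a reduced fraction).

F'(y) = 2y.
F(4) = 5, F'(4) = 8, so y(1) = 4 - 5/8 = 27/8.

27/8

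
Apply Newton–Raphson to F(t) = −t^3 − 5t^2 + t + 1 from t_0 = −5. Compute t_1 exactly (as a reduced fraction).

−31/6

F'(t) = −3t^2 − 10t + 1.
F(−5) = −4, F'(−5) = −24, so t_1 = (−5) − (−4)/(−24) = −31/6.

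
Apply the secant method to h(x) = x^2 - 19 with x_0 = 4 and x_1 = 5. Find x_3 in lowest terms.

61/14

h(4) = -3, h(5) = 6. x_2 = 5 - 6·(5 - 4)/(6 - (-3)) = 13/3.
h(5) = 6, h(13/3) = -2/9. x_3 = (13/3) - (-2/9)·((13/3) - 5)/((-2/9) - 6) = 61/14.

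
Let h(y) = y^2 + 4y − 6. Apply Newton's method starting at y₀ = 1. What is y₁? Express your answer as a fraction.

7/6

h'(y) = 2y + 4.
h(1) = −1, h'(1) = 6, so y₁ = 1 − (−1)/6 = 7/6.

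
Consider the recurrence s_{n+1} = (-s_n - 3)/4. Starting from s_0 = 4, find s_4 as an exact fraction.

-149/256

s_1 = (-4 - 3)/4 = -7/4.
s_2 = (-(-7/4) - 3)/4 = -5/16.
s_3 = (-(-5/16) - 3)/4 = -43/64.
s_4 = (-(-43/64) - 3)/4 = -149/256.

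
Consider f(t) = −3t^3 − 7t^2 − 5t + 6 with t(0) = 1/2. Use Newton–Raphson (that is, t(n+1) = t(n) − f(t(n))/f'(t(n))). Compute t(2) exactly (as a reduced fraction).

f'(t) = −9t^2 − 14t − 5.
f(1/2) = 11/8, f'(1/2) = −57/4, so t(1) = (1/2) − (11/8)/(−57/4) = 34/57.
f(34/57) = −6776/61731, f'(34/57) = −17927/1083, so t(2) = (34/57) − (−6776/61731)/(−17927/1083) = 28702/48659.

28702/48659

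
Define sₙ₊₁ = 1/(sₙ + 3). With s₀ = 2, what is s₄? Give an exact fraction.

s₁ = 1/(2 + 3) = 1/5.
s₂ = 1/(1/5 + 3) = 5/16.
s₃ = 1/(5/16 + 3) = 16/53.
s₄ = 1/(16/53 + 3) = 53/175.

53/175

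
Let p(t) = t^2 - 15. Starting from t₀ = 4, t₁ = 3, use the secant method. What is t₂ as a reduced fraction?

p(4) = 1, p(3) = -6. t₂ = 3 - (-6)·(3 - 4)/((-6) - 1) = 27/7.

27/7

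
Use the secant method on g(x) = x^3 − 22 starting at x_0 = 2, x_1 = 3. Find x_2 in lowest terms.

g(2) = −14, g(3) = 5. x_2 = 3 − 5·(3 − 2)/(5 − (−14)) = 52/19.

52/19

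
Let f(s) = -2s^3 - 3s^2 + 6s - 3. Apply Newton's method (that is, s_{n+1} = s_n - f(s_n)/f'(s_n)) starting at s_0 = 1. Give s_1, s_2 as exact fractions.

s_1 = 2/3, s_2 = -13/18

f'(s) = -6s^2 - 6s + 6.
f(1) = -2, f'(1) = -6, so s_1 = 1 - (-2)/(-6) = 2/3.
f(2/3) = -25/27, f'(2/3) = -2/3, so s_2 = (2/3) - (-25/27)/(-2/3) = -13/18.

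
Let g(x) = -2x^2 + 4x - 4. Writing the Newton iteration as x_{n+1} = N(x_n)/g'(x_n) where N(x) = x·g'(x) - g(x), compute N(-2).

-4

g'(x) = -4x + 4.
N(x) = x·g'(x) - g(x) = x·(-4x + 4) - (-2x^2 + 4x - 4) = -2x^2 + 4.
N(-2) = -4.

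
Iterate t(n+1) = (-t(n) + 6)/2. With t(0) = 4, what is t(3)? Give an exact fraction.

7/4

t(1) = (-4 + 6)/2 = 1.
t(2) = (-1 + 6)/2 = 5/2.
t(3) = (-(5/2) + 6)/2 = 7/4.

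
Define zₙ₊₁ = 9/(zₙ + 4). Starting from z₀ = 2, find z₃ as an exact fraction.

99/62

z₁ = 9/(2 + 4) = 3/2.
z₂ = 9/(3/2 + 4) = 18/11.
z₃ = 9/(18/11 + 4) = 99/62.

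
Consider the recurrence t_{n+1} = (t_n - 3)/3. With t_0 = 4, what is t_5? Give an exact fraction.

-359/243

t_1 = (4 - 3)/3 = 1/3.
t_2 = ((1/3) - 3)/3 = -8/9.
t_3 = ((-8/9) - 3)/3 = -35/27.
t_4 = ((-35/27) - 3)/3 = -116/81.
t_5 = ((-116/81) - 3)/3 = -359/243.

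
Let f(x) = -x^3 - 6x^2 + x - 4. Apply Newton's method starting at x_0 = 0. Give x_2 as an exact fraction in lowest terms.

44/19

f'(x) = -3x^2 - 12x + 1.
f(0) = -4, f'(0) = 1, so x_1 = 0 - (-4)/1 = 4.
f(4) = -160, f'(4) = -95, so x_2 = 4 - (-160)/(-95) = 44/19.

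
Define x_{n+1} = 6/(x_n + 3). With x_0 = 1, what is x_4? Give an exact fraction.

26/19

x_1 = 6/(1 + 3) = 3/2.
x_2 = 6/(3/2 + 3) = 4/3.
x_3 = 6/(4/3 + 3) = 18/13.
x_4 = 6/(18/13 + 3) = 26/19.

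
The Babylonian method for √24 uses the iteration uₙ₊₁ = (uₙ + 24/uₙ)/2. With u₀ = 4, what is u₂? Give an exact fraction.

u₁ = (4 + 24/4)/2 = 5.
u₂ = (5 + 24/5)/2 = 49/10.

49/10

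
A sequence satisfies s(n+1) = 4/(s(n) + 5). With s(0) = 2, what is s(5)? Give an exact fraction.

s(1) = 4/(2 + 5) = 4/7.
s(2) = 4/(4/7 + 5) = 28/39.
s(3) = 4/(28/39 + 5) = 156/223.
s(4) = 4/(156/223 + 5) = 892/1271.
s(5) = 4/(892/1271 + 5) = 5084/7247.

5084/7247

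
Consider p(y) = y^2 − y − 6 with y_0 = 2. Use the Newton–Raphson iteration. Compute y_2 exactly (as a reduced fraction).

p'(y) = 2y − 1.
p(2) = −4, p'(2) = 3, so y_1 = 2 − (−4)/3 = 10/3.
p(10/3) = 16/9, p'(10/3) = 17/3, so y_2 = (10/3) − (16/9)/(17/3) = 154/51.

154/51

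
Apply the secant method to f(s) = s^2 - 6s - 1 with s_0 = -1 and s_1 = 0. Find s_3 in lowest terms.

-7/43

f(-1) = 6, f(0) = -1. s_2 = 0 - (-1)·(0 - (-1))/((-1) - 6) = -1/7.
f(0) = -1, f(-1/7) = -6/49. s_3 = (-1/7) - (-6/49)·((-1/7) - 0)/((-6/49) - (-1)) = -7/43.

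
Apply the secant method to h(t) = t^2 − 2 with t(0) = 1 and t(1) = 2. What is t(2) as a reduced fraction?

h(1) = −1, h(2) = 2. t(2) = 2 − 2·(2 − 1)/(2 − (−1)) = 4/3.

4/3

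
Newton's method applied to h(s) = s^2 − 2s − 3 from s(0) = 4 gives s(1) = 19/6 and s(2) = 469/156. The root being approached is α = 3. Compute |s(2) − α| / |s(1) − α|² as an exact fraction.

3/13

s(1) − α = 19/6 − 3 = 1/6, so |s(1) − α| = 1/6.
s(2) − α = 469/156 − 3 = 1/156, so |s(2) − α| = 1/156.
|s(1) − α|² = 1/36.
Ratio = (1/156) / (1/36) = 3/13.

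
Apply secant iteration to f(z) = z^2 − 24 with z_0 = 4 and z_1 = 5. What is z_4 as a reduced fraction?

f(4) = −8, f(5) = 1. z_2 = 5 − 1·(5 − 4)/(1 − (−8)) = 44/9.
f(5) = 1, f(44/9) = −8/81. z_3 = (44/9) − (−8/81)·((44/9) − 5)/((−8/81) − 1) = 436/89.
f(44/9) = −8/81, f(436/89) = −8/7921. z_4 = (436/89) − (−8/7921)·((436/89) − (44/9))/((−8/7921) − (−8/81)) = 4801/980.

4801/980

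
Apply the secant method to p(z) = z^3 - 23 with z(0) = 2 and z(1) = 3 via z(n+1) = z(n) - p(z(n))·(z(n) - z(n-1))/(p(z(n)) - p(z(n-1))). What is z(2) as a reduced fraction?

53/19

p(2) = -15, p(3) = 4. z(2) = 3 - 4·(3 - 2)/(4 - (-15)) = 53/19.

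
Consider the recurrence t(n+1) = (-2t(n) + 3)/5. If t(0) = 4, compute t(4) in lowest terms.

13/25

t(1) = (-2·4 + 3)/5 = -1.
t(2) = (-2·(-1) + 3)/5 = 1.
t(3) = (-2·1 + 3)/5 = 1/5.
t(4) = (-2·(1/5) + 3)/5 = 13/25.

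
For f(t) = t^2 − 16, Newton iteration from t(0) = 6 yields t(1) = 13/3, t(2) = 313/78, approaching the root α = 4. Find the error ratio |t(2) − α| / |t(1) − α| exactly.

t(1) − α = 13/3 − 4 = 1/3, so |t(1) − α| = 1/3.
t(2) − α = 313/78 − 4 = 1/78, so |t(2) − α| = 1/78.
Ratio = (1/78) / (1/3) = 1/26.

1/26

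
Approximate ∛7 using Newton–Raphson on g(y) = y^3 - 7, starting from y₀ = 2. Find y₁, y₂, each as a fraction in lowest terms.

y₁ = 23/12, y₂ = 18215/9522

g'(y) = 3y^2.
g(2) = 1, g'(2) = 12, so y₁ = 2 - 1/12 = 23/12.
g(23/12) = 71/1728, g'(23/12) = 529/48, so y₂ = (23/12) - (71/1728)/(529/48) = 18215/9522.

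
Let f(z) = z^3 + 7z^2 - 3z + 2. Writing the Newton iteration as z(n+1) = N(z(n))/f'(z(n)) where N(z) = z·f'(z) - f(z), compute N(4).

238

f'(z) = 3z^2 + 14z - 3.
N(z) = z·f'(z) - f(z) = z·(3z^2 + 14z - 3) - (z^3 + 7z^2 - 3z + 2) = 2z^3 + 7z^2 - 2.
N(4) = 238.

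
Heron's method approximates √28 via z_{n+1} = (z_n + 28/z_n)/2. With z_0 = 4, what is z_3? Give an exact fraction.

z_1 = (4 + 28/4)/2 = 11/2.
z_2 = (11/2 + 28/(11/2))/2 = 233/44.
z_3 = (233/44 + 28/(233/44))/2 = 108497/20504.

108497/20504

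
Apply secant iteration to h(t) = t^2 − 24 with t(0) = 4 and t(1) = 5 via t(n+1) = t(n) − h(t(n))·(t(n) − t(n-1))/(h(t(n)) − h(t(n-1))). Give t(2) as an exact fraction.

h(4) = −8, h(5) = 1. t(2) = 5 − 1·(5 − 4)/(1 − (−8)) = 44/9.

44/9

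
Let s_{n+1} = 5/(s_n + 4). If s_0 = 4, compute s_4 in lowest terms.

s_1 = 5/(4 + 4) = 5/8.
s_2 = 5/(5/8 + 4) = 40/37.
s_3 = 5/(40/37 + 4) = 185/188.
s_4 = 5/(185/188 + 4) = 940/937.

940/937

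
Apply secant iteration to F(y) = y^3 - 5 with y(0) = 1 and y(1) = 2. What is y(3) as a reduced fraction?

265/157

F(1) = -4, F(2) = 3. y(2) = 2 - 3·(2 - 1)/(3 - (-4)) = 11/7.
F(2) = 3, F(11/7) = -384/343. y(3) = (11/7) - (-384/343)·((11/7) - 2)/((-384/343) - 3) = 265/157.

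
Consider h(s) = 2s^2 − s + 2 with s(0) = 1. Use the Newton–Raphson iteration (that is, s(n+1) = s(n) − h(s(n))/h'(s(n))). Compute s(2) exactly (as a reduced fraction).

2

h'(s) = 4s − 1.
h(1) = 3, h'(1) = 3, so s(1) = 1 − 3/3 = 0.
h(0) = 2, h'(0) = −1, so s(2) = 0 − 2/(−1) = 2.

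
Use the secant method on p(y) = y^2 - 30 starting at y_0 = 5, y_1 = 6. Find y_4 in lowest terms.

p(5) = -5, p(6) = 6. y_2 = 6 - 6·(6 - 5)/(6 - (-5)) = 60/11.
p(6) = 6, p(60/11) = -30/121. y_3 = (60/11) - (-30/121)·((60/11) - 6)/((-30/121) - 6) = 115/21.
p(60/11) = -30/121, p(115/21) = -5/441. y_4 = (115/21) - (-5/441)·((115/21) - (60/11))/((-5/441) - (-30/121)) = 2766/505.

2766/505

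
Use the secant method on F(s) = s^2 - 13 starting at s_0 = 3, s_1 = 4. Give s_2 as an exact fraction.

25/7

F(3) = -4, F(4) = 3. s_2 = 4 - 3·(4 - 3)/(3 - (-4)) = 25/7.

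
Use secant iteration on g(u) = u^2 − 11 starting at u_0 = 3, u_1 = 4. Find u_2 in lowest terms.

g(3) = −2, g(4) = 5. u_2 = 4 − 5·(4 − 3)/(5 − (−2)) = 23/7.

23/7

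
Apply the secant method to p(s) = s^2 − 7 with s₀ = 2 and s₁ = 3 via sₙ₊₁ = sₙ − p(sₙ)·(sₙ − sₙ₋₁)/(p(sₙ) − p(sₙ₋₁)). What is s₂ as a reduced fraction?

p(2) = −3, p(3) = 2. s₂ = 3 − 2·(3 − 2)/(2 − (−3)) = 13/5.

13/5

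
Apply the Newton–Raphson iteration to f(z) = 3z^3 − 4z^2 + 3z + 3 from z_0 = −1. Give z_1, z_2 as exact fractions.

f'(z) = 9z^2 − 8z + 3.
f(−1) = −7, f'(−1) = 20, so z_1 = (−1) − (−7)/20 = −13/20.
f(−13/20) = −11711/8000, f'(−13/20) = 4801/400, so z_2 = (−13/20) − (−11711/8000)/(4801/400) = −25351/48010.

z_1 = −13/20, z_2 = −25351/48010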